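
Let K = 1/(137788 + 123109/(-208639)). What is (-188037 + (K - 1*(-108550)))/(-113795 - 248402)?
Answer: 2285078558163362/10412376849128331 ≈ 0.21946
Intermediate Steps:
K = 208639/28747827423 (K = 1/(137788 + 123109*(-1/208639)) = 1/(137788 - 123109/208639) = 1/(28747827423/208639) = 208639/28747827423 ≈ 7.2576e-6)
(-188037 + (K - 1*(-108550)))/(-113795 - 248402) = (-188037 + (208639/28747827423 - 1*(-108550)))/(-113795 - 248402) = (-188037 + (208639/28747827423 + 108550))/(-362197) = (-188037 + 3120576666975289/28747827423)*(-1/362197) = -2285078558163362/28747827423*(-1/362197) = 2285078558163362/10412376849128331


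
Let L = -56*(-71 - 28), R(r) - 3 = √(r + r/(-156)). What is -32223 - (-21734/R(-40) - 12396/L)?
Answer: (-74429965*√2418 + 1350057969*I)/(462*(-117*I + 5*√2418)) ≈ -30883.0 - 2811.0*I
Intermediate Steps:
R(r) = 3 + √6045*√r/78 (R(r) = 3 + √(r + r/(-156)) = 3 + √(r + r*(-1/156)) = 3 + √(r - r/156) = 3 + √(155*r/156) = 3 + √6045*√r/78)
L = 5544 (L = -56*(-99) = 5544)
-32223 - (-21734/R(-40) - 12396/L) = -32223 - (-21734/(3 + √6045*√(-40)/78) - 12396/5544) = -32223 - (-21734/(3 + √6045*(2*I*√10)/78) - 12396*1/5544) = -32223 - (-21734/(3 + 5*I*√2418/39) - 1033/462) = -32223 - (-1033/462 - 21734/(3 + 5*I*√2418/39)) = -32223 + (1033/462 + 21734/(3 + 5*I*√2418/39)) = -14885993/462 + 21734/(3 + 5*I*√2418/39)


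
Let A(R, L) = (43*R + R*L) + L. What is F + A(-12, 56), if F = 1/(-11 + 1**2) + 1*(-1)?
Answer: -11331/10 ≈ -1133.1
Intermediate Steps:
A(R, L) = L + 43*R + L*R (A(R, L) = (43*R + L*R) + L = L + 43*R + L*R)
F = -11/10 (F = 1/(-11 + 1) - 1 = 1/(-10) - 1 = -1/10 - 1 = -11/10 ≈ -1.1000)
F + A(-12, 56) = -11/10 + (56 + 43*(-12) + 56*(-12)) = -11/10 + (56 - 516 - 672) = -11/10 - 1132 = -11331/10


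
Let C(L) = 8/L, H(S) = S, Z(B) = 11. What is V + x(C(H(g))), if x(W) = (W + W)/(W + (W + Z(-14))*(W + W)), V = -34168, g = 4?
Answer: -922534/27 ≈ -34168.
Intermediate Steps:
x(W) = 2*W/(W + 2*W*(11 + W)) (x(W) = (W + W)/(W + (W + 11)*(W + W)) = (2*W)/(W + (11 + W)*(2*W)) = (2*W)/(W + 2*W*(11 + W)) = 2*W/(W + 2*W*(11 + W)))
V + x(C(H(g))) = -34168 + 2/(23 + 2*(8/4)) = -34168 + 2/(23 + 2*(8*(1/4))) = -34168 + 2/(23 + 2*2) = -34168 + 2/(23 + 4) = -34168 + 2/27 = -922534/27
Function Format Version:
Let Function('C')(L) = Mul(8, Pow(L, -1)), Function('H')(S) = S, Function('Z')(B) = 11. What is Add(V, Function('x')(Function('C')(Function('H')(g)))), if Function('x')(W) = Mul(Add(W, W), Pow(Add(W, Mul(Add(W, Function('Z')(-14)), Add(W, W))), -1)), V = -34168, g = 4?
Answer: Rational(-922534, 27) ≈ -34168.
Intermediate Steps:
Function('x')(W) = Mul(2, W, Pow(Add(W, Mul(2, W, Add(11, W))), -1)) (Function('x')(W) = Mul(Add(W, W), Pow(Add(W, Mul(Add(W, 11), Add(W, W))), -1)) = Mul(Mul(2, W), Pow(Add(W, Mul(Add(11, W), Mul(2, W))), -1)) = Mul(Mul(2, W), Pow(Add(W, Mul(2, W, Add(11, W))), -1)) = Mul(2, W, Pow(Add(W, Mul(2, W, Add(11, W))), -1)))
Add(V, Function('x')(Function('C')(Function('H')(g)))) = Add(-34168, Mul(2, Pow(Add(23, Mul(2, Mul(8, Pow(4, -1)))), -1))) = Add(-34168, Mul(2, Pow(Add(23, Mul(2, Mul(8, Rational(1, 4)))), -1))) = Add(-34168, Mul(2, Pow(Add(23, Mul(2, 2)), -1))) = Add(-34168, Mul(2, Pow(Add(23, 4), -1))) = Add(-34168, Mul(2, Pow(27, -1))) = Add(-34168, Mul(2, Rational(1, 27))) = Add(-34168, Rational(2, 27)) = Rational(-922534, 27)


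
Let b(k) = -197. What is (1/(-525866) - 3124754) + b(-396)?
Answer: -1643305482567/525866 ≈ -3.1250e+6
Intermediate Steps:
(1/(-525866) - 3124754) + b(-396) = (1/(-525866) - 3124754) - 197 = (-1/525866 - 3124754) - 197 = -1643201886965/525866 - 197 = -1643305482567/525866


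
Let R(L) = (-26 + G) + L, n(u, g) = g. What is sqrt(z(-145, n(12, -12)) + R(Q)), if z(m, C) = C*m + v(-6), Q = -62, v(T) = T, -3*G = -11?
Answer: 7*sqrt(303)/3 ≈ 40.616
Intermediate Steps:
G = 11/3 (G = -1/3*(-11) = 11/3 ≈ 3.6667)
R(L) = -67/3 + L (R(L) = (-26 + 11/3) + L = -67/3 + L)
z(m, C) = -6 + C*m (z(m, C) = C*m - 6 = -6 + C*m)
sqrt(z(-145, n(12, -12)) + R(Q)) = sqrt((-6 - 12*(-145)) + (-67/3 - 62)) = sqrt((-6 + 1740) - 253/3) = sqrt(1734 - 253/3) = sqrt(4949/3) = 7*sqrt(303)/3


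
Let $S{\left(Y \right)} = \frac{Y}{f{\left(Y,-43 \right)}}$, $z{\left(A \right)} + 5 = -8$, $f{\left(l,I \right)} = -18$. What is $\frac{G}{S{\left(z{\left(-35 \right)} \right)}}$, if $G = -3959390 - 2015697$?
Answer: $- \frac{107551566}{13} \approx -8.2732 \cdot 10^{6}$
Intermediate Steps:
$z{\left(A \right)} = -13$ ($z{\left(A \right)} = -5 - 8 = -13$)
$S{\left(Y \right)} = - \frac{Y}{18}$ ($S{\left(Y \right)} = \frac{Y}{-18} = Y \left(- \frac{1}{18}\right) = - \frac{Y}{18}$)
$G = -5975087$
$\frac{G}{S{\left(z{\left(-35 \right)} \right)}} = - \frac{5975087}{\left(- \frac{1}{18}\right) \left(-13\right)} = - \frac{5975087}{\frac{13}{18}} = \left(-5975087\right) \frac{18}{13} = - \frac{107551566}{13}$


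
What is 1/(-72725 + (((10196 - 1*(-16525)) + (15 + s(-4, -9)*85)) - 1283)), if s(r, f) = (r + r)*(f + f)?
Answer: -1/35032 ≈ -2.8545e-5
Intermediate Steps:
s(r, f) = 4*f*r (s(r, f) = (2*r)*(2*f) = 4*f*r)
1/(-72725 + (((10196 - 1*(-16525)) + (15 + s(-4, -9)*85)) - 1283)) = 1/(-72725 + (((10196 - 1*(-16525)) + (15 + (4*(-9)*(-4))*85)) - 1283)) = 1/(-72725 + (((10196 + 16525) + (15 + 144*85)) - 1283)) = 1/(-72725 + ((26721 + (15 + 12240)) - 1283)) = 1/(-72725 + ((26721 + 12255) - 1283)) = 1/(-72725 + (38976 - 1283)) = 1/(-72725 + 37693) = 1/(-35032) = -1/35032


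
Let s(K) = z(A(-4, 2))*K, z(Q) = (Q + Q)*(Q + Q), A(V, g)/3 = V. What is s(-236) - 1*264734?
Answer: -400670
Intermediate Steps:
A(V, g) = 3*V
z(Q) = 4*Q**2 (z(Q) = (2*Q)*(2*Q) = 4*Q**2)
s(K) = 576*K (s(K) = (4*(3*(-4))**2)*K = (4*(-12)**2)*K = (4*144)*K = 576*K)
s(-236) - 1*264734 = 576*(-236) - 1*264734 = -135936 - 264734 = -400670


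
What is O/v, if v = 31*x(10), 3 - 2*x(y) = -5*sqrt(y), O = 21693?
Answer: -130158/7471 + 216930*sqrt(10)/7471 ≈ 74.399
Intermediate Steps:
x(y) = 3/2 + 5*sqrt(y)/2 (x(y) = 3/2 - (-5)*sqrt(y)/2 = 3/2 + 5*sqrt(y)/2)
v = 93/2 + 155*sqrt(10)/2 (v = 31*(3/2 + 5*sqrt(10)/2) = 93/2 + 155*sqrt(10)/2 ≈ 291.58)
O/v = 21693/(93/2 + 155*sqrt(10)/2)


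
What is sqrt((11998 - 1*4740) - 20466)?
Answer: 2*I*sqrt(3302) ≈ 114.93*I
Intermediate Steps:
sqrt((11998 - 1*4740) - 20466) = sqrt((11998 - 4740) - 20466) = sqrt(7258 - 20466) = sqrt(-13208) = 2*I*sqrt(3302)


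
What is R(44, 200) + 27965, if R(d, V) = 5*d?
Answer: 28185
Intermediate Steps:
R(44, 200) + 27965 = 5*44 + 27965 = 220 + 27965 = 28185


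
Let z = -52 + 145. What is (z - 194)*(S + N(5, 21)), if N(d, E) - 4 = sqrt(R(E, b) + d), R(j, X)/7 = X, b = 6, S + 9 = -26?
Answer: 3131 - 101*sqrt(47) ≈ 2438.6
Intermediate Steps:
S = -35 (S = -9 - 26 = -35)
R(j, X) = 7*X
N(d, E) = 4 + sqrt(42 + d) (N(d, E) = 4 + sqrt(7*6 + d) = 4 + sqrt(42 + d))
z = 93
(z - 194)*(S + N(5, 21)) = (93 - 194)*(-35 + (4 + sqrt(42 + 5))) = -101*(-35 + (4 + sqrt(47))) = -101*(-31 + sqrt(47)) = 3131 - 101*sqrt(47)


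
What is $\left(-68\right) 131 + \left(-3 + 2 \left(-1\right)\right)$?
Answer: $-8913$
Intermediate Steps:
$\left(-68\right) 131 + \left(-3 + 2 \left(-1\right)\right) = -8908 - 5 = -8913$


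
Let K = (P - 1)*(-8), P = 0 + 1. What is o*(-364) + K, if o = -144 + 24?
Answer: 43680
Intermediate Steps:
P = 1
K = 0 (K = (1 - 1)*(-8) = 0*(-8) = 0)
o = -120
o*(-364) + K = -120*(-364) + 0 = 43680 + 0 = 43680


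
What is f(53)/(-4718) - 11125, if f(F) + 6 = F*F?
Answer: -52490553/4718 ≈ -11126.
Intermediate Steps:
f(F) = -6 + F² (f(F) = -6 + F*F = -6 + F²)
f(53)/(-4718) - 11125 = (-6 + 53²)/(-4718) - 11125 = (-6 + 2809)*(-1/4718) - 11125 = 2803*(-1/4718) - 11125 = -2803/4718 - 11125 = -52490553/4718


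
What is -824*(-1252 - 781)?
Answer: 1675192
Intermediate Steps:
-824*(-1252 - 781) = -824*(-2033) = 1675192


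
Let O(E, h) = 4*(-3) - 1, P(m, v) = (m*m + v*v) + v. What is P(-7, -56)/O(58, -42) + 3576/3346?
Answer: -5211573/21749 ≈ -239.62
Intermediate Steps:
P(m, v) = v + m**2 + v**2 (P(m, v) = (m**2 + v**2) + v = v + m**2 + v**2)
O(E, h) = -13 (O(E, h) = -12 - 1 = -13)
P(-7, -56)/O(58, -42) + 3576/3346 = (-56 + (-7)**2 + (-56)**2)/(-13) + 3576/3346 = (-56 + 49 + 3136)*(-1/13) + 3576*(1/3346) = 3129*(-1/13) + 1788/1673 = -3129/13 + 1788/1673 = -5211573/21749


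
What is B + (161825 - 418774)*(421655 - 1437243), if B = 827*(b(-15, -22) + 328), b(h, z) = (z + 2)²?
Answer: 260954923068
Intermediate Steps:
b(h, z) = (2 + z)²
B = 602056 (B = 827*((2 - 22)² + 328) = 827*((-20)² + 328) = 827*(400 + 328) = 827*728 = 602056)
B + (161825 - 418774)*(421655 - 1437243) = 602056 + (161825 - 418774)*(421655 - 1437243) = 602056 - 256949*(-1015588) = 602056 + 260954321012 = 260954923068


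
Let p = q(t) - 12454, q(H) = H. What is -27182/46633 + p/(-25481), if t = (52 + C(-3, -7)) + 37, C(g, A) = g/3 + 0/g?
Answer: -115960864/1188255473 ≈ -0.097589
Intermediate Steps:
C(g, A) = g/3 (C(g, A) = g*(1/3) + 0 = g/3 + 0 = g/3)
t = 88 (t = (52 + (1/3)*(-3)) + 37 = (52 - 1) + 37 = 51 + 37 = 88)
p = -12366 (p = 88 - 12454 = -12366)
-27182/46633 + p/(-25481) = -27182/46633 - 12366/(-25481) = -27182*1/46633 - 12366*(-1/25481) = -27182/46633 + 12366/25481 = -115960864/1188255473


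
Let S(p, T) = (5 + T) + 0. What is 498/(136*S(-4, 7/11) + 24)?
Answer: 2739/4348 ≈ 0.62994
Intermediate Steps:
S(p, T) = 5 + T
498/(136*S(-4, 7/11) + 24) = 498/(136*(5 + 7/11) + 24) = 498/(136*(62/11) + 24) = 498/(8432/11 + 24) = 498/(8696/11) = 498*(11/8696) = 2739/4348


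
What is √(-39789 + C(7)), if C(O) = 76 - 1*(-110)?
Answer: I*√39603 ≈ 199.01*I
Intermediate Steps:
C(O) = 186 (C(O) = 76 + 110 = 186)
√(-39789 + C(7)) = √(-39789 + 186) = √(-39603) = I*√39603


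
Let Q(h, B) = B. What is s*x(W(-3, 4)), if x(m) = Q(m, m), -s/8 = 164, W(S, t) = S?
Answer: 3936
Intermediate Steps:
s = -1312 (s = -8*164 = -1312)
x(m) = m
s*x(W(-3, 4)) = -1312*(-3) = 3936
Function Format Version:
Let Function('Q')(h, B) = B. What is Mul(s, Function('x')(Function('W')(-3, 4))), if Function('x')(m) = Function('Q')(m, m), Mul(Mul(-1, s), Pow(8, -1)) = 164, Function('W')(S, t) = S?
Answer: 3936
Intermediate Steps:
s = -1312 (s = Mul(-8, 164) = -1312)
Function('x')(m) = m
Mul(s, Function('x')(Function('W')(-3, 4))) = Mul(-1312, -3) = 3936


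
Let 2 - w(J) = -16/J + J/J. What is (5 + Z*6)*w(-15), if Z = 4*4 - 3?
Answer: -83/15 ≈ -5.5333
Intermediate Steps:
Z = 13 (Z = 16 - 3 = 13)
w(J) = 1 + 16/J (w(J) = 2 - (-16/J + J/J) = 2 - (-16/J + 1) = 2 - (1 - 16/J) = 2 + (-1 + 16/J) = 1 + 16/J)
(5 + Z*6)*w(-15) = (5 + 13*6)*((16 - 15)/(-15)) = (5 + 78)*(-1/15*1) = 83*(-1/15) = -83/15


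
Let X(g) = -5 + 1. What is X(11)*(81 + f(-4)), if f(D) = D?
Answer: -308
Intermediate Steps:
X(g) = -4
X(11)*(81 + f(-4)) = -4*(81 - 4) = -4*77 = -308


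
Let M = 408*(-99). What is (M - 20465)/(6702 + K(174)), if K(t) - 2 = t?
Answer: -3203/362 ≈ -8.8481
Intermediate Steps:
M = -40392
K(t) = 2 + t
(M - 20465)/(6702 + K(174)) = (-40392 - 20465)/(6702 + (2 + 174)) = -60857/(6702 + 176) = -60857/6878 = -60857*1/6878 = -3203/362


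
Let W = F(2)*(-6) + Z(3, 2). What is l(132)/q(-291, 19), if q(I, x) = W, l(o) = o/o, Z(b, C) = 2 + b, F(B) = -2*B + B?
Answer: 1/17 ≈ 0.058824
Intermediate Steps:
F(B) = -B
W = 17 (W = -1*2*(-6) + (2 + 3) = -2*(-6) + 5 = 12 + 5 = 17)
l(o) = 1
q(I, x) = 17
l(132)/q(-291, 19) = 1/17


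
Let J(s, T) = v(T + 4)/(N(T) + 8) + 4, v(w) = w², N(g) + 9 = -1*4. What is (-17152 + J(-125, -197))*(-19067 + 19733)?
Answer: -81910674/5 ≈ -1.6382e+7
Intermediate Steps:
N(g) = -13 (N(g) = -9 - 1*4 = -9 - 4 = -13)
J(s, T) = 4 - (4 + T)²/5 (J(s, T) = (T + 4)²/(-13 + 8) + 4 = (4 + T)²/(-5) + 4 = -(4 + T)²/5 + 4 = 4 - (4 + T)²/5)
(-17152 + J(-125, -197))*(-19067 + 19733) = (-17152 + (4 - (4 - 197)²/5))*(-19067 + 19733) = (-17152 + (4 - ⅕*(-193)²))*666 = (-17152 + (4 - ⅕*37249))*666 = (-17152 + (4 - 37249/5))*666 = (-17152 - 37229/5)*666 = -122989/5*666 = -81910674/5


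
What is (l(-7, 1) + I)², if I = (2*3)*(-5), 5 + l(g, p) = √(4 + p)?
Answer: (35 - √5)² ≈ 1073.5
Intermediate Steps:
l(g, p) = -5 + √(4 + p)
I = -30 (I = 6*(-5) = -30)
(l(-7, 1) + I)² = ((-5 + √(4 + 1)) - 30)² = ((-5 + √5) - 30)² = (-35 + √5)²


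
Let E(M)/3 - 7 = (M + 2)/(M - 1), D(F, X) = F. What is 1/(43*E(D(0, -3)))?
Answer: 1/645 ≈ 0.0015504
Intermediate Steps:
E(M) = 21 + 3*(2 + M)/(-1 + M) (E(M) = 21 + 3*((M + 2)/(M - 1)) = 21 + 3*((2 + M)/(-1 + M)) = 21 + 3*(2 + M)/(-1 + M))
1/(43*E(D(0, -3))) = 1/(43*(3*(-5 + 8*0)/(-1 + 0))) = 1/(43*(3*(-5 + 0)/(-1))) = 1/(43*(3*(-1)*(-5))) = 1/(43*15) = 1/645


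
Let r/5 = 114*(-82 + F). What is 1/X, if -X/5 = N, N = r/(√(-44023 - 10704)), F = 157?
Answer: -I*√54727/213750 ≈ -0.0010944*I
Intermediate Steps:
r = 42750 (r = 5*(114*(-82 + 157)) = 5*(114*75) = 5*8550 = 42750)
N = -42750*I*√54727/54727 (N = 42750/(√(-44023 - 10704)) = 42750/(√(-54727)) = 42750/((I*√54727)) = 42750*(-I*√54727/54727) = -42750*I*√54727/54727 ≈ -182.74*I)
X = 213750*I*√54727/54727 (X = -(-213750)*I*√54727/54727 = 213750*I*√54727/54727 ≈ 913.7*I)
1/X = 1/(213750*I*√54727/54727) = -I*√54727/213750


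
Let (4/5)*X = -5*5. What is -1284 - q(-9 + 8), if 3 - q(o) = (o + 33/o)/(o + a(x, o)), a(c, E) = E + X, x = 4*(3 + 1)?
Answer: -171035/133 ≈ -1286.0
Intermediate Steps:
X = -125/4 (X = 5*(-5*5)/4 = (5/4)*(-25) = -125/4 ≈ -31.250)
x = 16 (x = 4*4 = 16)
a(c, E) = -125/4 + E (a(c, E) = E - 125/4 = -125/4 + E)
q(o) = 3 - (o + 33/o)/(-125/4 + 2*o) (q(o) = 3 - (o + 33/o)/(o + (-125/4 + o)) = 3 - (o + 33/o)/(-125/4 + 2*o))
-1284 - q(-9 + 8) = -1284 - (-132 - 375*(-9 + 8) + 20*(-9 + 8)**2)/((-9 + 8)*(-125 + 8*(-9 + 8))) = -1284 - (-132 - 375*(-1) + 20*(-1)**2)/((-1)*(-125 + 8*(-1))) = -1284 - (-1)*(-132 + 375 + 20*1)/(-125 - 8) = -1284 - (-1)*(-132 + 375 + 20)/(-133) = -1284 - (-1)*(-1)*263/133 = -1284 - 1*263/133 = -1284 - 263/133 = -171035/133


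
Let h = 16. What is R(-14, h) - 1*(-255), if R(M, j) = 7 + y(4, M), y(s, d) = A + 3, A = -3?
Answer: 262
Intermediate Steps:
y(s, d) = 0 (y(s, d) = -3 + 3 = 0)
R(M, j) = 7 (R(M, j) = 7 + 0 = 7)
R(-14, h) - 1*(-255) = 7 - 1*(-255) = 7 + 255 = 262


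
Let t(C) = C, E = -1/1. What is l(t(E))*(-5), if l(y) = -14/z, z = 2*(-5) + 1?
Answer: -70/9 ≈ -7.7778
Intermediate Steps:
E = -1 (E = -1*1 = -1)
z = -9 (z = -10 + 1 = -9)
l(y) = 14/9 (l(y) = -14/(-9) = -14*(-1/9) = 14/9)
l(t(E))*(-5) = (14/9)*(-5) = -70/9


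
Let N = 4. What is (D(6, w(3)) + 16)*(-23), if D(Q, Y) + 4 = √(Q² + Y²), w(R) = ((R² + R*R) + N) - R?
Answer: -276 - 23*√397 ≈ -734.27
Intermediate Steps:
w(R) = 4 - R + 2*R² (w(R) = ((R² + R*R) + 4) - R = ((R² + R²) + 4) - R = (2*R² + 4) - R = (4 + 2*R²) - R = 4 - R + 2*R²)
D(Q, Y) = -4 + √(Q² + Y²)
(D(6, w(3)) + 16)*(-23) = ((-4 + √(6² + (4 - 1*3 + 2*3²)²)) + 16)*(-23) = ((-4 + √(36 + (4 - 3 + 2*9)²)) + 16)*(-23) = ((-4 + √(36 + (4 - 3 + 18)²)) + 16)*(-23) = ((-4 + √(36 + 19²)) + 16)*(-23) = ((-4 + √(36 + 361)) + 16)*(-23) = ((-4 + √397) + 16)*(-23) = (12 + √397)*(-23) = -276 - 23*√397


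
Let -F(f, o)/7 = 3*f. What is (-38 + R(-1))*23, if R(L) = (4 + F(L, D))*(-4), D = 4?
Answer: -3174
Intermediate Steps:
F(f, o) = -21*f
R(L) = -16 + 84*L (R(L) = (4 - 21*L)*(-4) = -16 + 84*L)
(-38 + R(-1))*23 = (-38 + (-16 + 84*(-1)))*23 = (-38 + (-16 - 84))*23 = (-38 - 100)*23 = -138*23 = -3174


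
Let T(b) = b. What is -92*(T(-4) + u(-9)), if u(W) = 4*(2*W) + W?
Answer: 7820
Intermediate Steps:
u(W) = 9*W (u(W) = 8*W + W = 9*W)
-92*(T(-4) + u(-9)) = -92*(-4 + 9*(-9)) = -92*(-4 - 81) = -92*(-85) = 7820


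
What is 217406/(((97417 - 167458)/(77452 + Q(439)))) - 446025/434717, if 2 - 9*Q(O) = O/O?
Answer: -65880330975230263/274032120573 ≈ -2.4041e+5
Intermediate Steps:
Q(O) = ⅑ (Q(O) = 2/9 - O/(9*O) = 2/9 - ⅑*1 = 2/9 - ⅑ = ⅑)
217406/(((97417 - 167458)/(77452 + Q(439)))) - 446025/434717 = 217406/(((97417 - 167458)/(77452 + ⅑))) - 446025/434717 = 217406/((-70041/697069/9)) - 446025*1/434717 = 217406/((-70041*9/697069)) - 446025/434717 = 217406/(-630369/697069) - 446025/434717 = 217406*(-697069/630369) - 446025/434717 = -151546983014/630369 - 446025/434717 = -65880330975230263/274032120573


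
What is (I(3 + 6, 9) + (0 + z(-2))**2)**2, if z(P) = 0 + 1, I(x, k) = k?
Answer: 100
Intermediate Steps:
z(P) = 1
(I(3 + 6, 9) + (0 + z(-2))**2)**2 = (9 + (0 + 1)**2)**2 = (9 + 1**2)**2 = (9 + 1)**2 = 10**2 = 100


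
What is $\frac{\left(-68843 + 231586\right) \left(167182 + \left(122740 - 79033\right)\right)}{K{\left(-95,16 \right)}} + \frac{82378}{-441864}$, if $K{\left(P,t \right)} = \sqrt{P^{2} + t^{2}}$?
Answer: $- \frac{41189}{220932} + \frac{34320708527 \sqrt{9281}}{9281} \approx 3.5625 \cdot 10^{8}$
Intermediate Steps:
$\frac{\left(-68843 + 231586\right) \left(167182 + \left(122740 - 79033\right)\right)}{K{\left(-95,16 \right)}} + \frac{82378}{-441864} = \frac{\left(-68843 + 231586\right) \left(167182 + \left(122740 - 79033\right)\right)}{\sqrt{\left(-95\right)^{2} + 16^{2}}} + \frac{82378}{-441864} = \frac{162743 \left(167182 + \left(122740 - 79033\right)\right)}{\sqrt{9025 + 256}} + 82378 \left(- \frac{1}{441864}\right) = \frac{162743 \left(167182 + 43707\right)}{\sqrt{9281}} - \frac{41189}{220932} = 162743 \cdot 210889 \frac{\sqrt{9281}}{9281} - \frac{41189}{220932} = 34320708527 \frac{\sqrt{9281}}{9281} - \frac{41189}{220932} = \frac{34320708527 \sqrt{9281}}{9281} - \frac{41189}{220932} = - \frac{41189}{220932} + \frac{34320708527 \sqrt{9281}}{9281}$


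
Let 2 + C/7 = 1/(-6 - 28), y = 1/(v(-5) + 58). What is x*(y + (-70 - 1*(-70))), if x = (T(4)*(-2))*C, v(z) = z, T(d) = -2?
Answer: -966/901 ≈ -1.0721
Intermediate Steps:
y = 1/53 (y = 1/(-5 + 58) = 1/53 ≈ 0.018868)
C = -483/34 (C = -14 + 7/(-6 - 28) = -14 + 7/(-34) = -14 + 7*(-1/34) = -14 - 7/34 = -483/34 ≈ -14.206)
x = -966/17 (x = -2*(-2)*(-483/34) = 4*(-483/34) = -966/17 ≈ -56.824)
x*(y + (-70 - 1*(-70))) = -966*(1/53 + (-70 - 1*(-70)))/17 = -966*(1/53 + (-70 + 70))/17 = -966*(1/53 + 0)/17 = -966/17*1/53 = -966/901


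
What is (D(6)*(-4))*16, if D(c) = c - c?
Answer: 0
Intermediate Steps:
D(c) = 0
(D(6)*(-4))*16 = (0*(-4))*16 = 0*16 = 0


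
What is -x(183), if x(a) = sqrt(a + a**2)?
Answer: -2*sqrt(8418) ≈ -183.50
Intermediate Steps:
-x(183) = -sqrt(183*(1 + 183)) = -sqrt(183*184) = -sqrt(33672) = -2*sqrt(8418)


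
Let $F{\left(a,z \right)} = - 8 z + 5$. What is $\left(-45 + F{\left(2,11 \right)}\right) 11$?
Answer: $-1408$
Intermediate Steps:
$F{\left(a,z \right)} = 5 - 8 z$
$\left(-45 + F{\left(2,11 \right)}\right) 11 = \left(-45 + \left(5 - 88\right)\right) 11 = \left(-45 - 83\right) 11 = \left(-128\right) 11 = -1408$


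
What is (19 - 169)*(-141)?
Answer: 21150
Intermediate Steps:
(19 - 169)*(-141) = -150*(-141) = 21150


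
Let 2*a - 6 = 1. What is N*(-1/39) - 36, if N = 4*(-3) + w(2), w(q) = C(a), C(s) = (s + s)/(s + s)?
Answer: -1393/39 ≈ -35.718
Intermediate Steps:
a = 7/2 (a = 3 + (1/2)*1 = 3 + 1/2 = 7/2 ≈ 3.5000)
C(s) = 1 (C(s) = (2*s)/((2*s)) = (2*s)*(1/(2*s)) = 1)
w(q) = 1
N = -11 (N = 4*(-3) + 1 = -12 + 1 = -11)
N*(-1/39) - 36 = -(-11)/39 - 36 = -11*(-1/39) - 36 = 11/39 - 36 = -1393/39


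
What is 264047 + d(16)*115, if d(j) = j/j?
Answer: 264162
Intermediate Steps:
d(j) = 1
264047 + d(16)*115 = 264047 + 1*115 = 264047 + 115 = 264162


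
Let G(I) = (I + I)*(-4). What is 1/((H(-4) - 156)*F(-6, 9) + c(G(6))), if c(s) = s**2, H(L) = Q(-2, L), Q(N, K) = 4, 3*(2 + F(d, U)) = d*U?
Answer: 1/5344 ≈ 0.00018713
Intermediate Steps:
F(d, U) = -2 + U*d/3 (F(d, U) = -2 + (d*U)/3 = -2 + (U*d)/3 = -2 + U*d/3)
G(I) = -8*I (G(I) = (2*I)*(-4) = -8*I)
H(L) = 4
1/((H(-4) - 156)*F(-6, 9) + c(G(6))) = 1/((4 - 156)*(-2 + (1/3)*9*(-6)) + (-8*6)**2) = 1/(-152*(-2 - 18) + (-48)**2) = 1/(-152*(-20) + 2304) = 1/(3040 + 2304) = 1/5344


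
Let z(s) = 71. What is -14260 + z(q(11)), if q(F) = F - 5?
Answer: -14189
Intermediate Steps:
q(F) = -5 + F
-14260 + z(q(11)) = -14260 + 71 = -14189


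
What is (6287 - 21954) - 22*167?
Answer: -19341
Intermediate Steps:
(6287 - 21954) - 22*167 = -15667 - 3674 = -19341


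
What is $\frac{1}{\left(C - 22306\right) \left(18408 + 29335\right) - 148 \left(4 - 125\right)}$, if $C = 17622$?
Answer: $- \frac{1}{223610304} \approx -4.4721 \cdot 10^{-9}$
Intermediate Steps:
$\frac{1}{\left(C - 22306\right) \left(18408 + 29335\right) - 148 \left(4 - 125\right)} = \frac{1}{\left(17622 - 22306\right) \left(18408 + 29335\right) - 148 \left(4 - 125\right)} = \frac{1}{\left(-4684\right) 47743 - -17908} = \frac{1}{-223628212 + 17908} = \frac{1}{-223610304} = - \frac{1}{223610304}$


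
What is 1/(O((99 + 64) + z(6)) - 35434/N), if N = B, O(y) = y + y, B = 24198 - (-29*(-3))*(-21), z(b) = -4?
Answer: 26025/8240516 ≈ 0.0031582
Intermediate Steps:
B = 26025 (B = 24198 - 87*(-21) = 24198 - 1*(-1827) = 24198 + 1827 = 26025)
O(y) = 2*y
N = 26025
1/(O((99 + 64) + z(6)) - 35434/N) = 1/(2*((99 + 64) - 4) - 35434/26025) = 1/(2*(163 - 4) - 35434*1/26025) = 1/(2*159 - 35434/26025) = 1/(318 - 35434/26025) = 1/(8240516/26025) = 26025/8240516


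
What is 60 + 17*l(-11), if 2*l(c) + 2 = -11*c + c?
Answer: 978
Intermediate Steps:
l(c) = -1 - 5*c (l(c) = -1 + (-11*c + c)/2 = -1 + (-10*c)/2 = -1 - 5*c)
60 + 17*l(-11) = 60 + 17*(-1 - 5*(-11)) = 60 + 17*(-1 + 55) = 60 + 17*54 = 60 + 918 = 978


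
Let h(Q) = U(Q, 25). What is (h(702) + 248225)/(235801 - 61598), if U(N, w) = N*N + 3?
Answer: 741032/174203 ≈ 4.2538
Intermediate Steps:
U(N, w) = 3 + N² (U(N, w) = N² + 3 = 3 + N²)
h(Q) = 3 + Q²
(h(702) + 248225)/(235801 - 61598) = ((3 + 702²) + 248225)/(235801 - 61598) = ((3 + 492804) + 248225)/174203 = (492807 + 248225)*(1/174203) = 741032*(1/174203) = 741032/174203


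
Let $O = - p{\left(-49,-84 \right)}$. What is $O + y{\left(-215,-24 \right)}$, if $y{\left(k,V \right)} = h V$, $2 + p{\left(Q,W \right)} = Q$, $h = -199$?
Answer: $4827$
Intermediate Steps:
$p{\left(Q,W \right)} = -2 + Q$
$y{\left(k,V \right)} = - 199 V$
$O = 51$ ($O = - (-2 - 49) = \left(-1\right) \left(-51\right) = 51$)
$O + y{\left(-215,-24 \right)} = 51 - -4776 = 51 + 4776 = 4827$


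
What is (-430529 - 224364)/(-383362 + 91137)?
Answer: 654893/292225 ≈ 2.2411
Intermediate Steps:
(-430529 - 224364)/(-383362 + 91137) = -654893/(-292225) = -654893*(-1/292225) = 654893/292225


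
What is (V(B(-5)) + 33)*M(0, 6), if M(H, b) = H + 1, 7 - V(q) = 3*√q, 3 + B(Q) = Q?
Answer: 40 - 6*I*√2 ≈ 40.0 - 8.4853*I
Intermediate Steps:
B(Q) = -3 + Q
V(q) = 7 - 3*√q
M(H, b) = 1 + H
(V(B(-5)) + 33)*M(0, 6) = ((7 - 3*√(-3 - 5)) + 33)*(1 + 0) = ((7 - 6*I*√2) + 33)*1 = (40 - 6*I*√2)*1 = 40 - 6*I*√2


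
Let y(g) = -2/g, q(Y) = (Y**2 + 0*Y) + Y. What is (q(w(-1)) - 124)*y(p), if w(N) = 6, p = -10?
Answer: -82/5 ≈ -16.400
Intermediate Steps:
q(Y) = Y + Y**2 (q(Y) = (Y**2 + 0) + Y = Y**2 + Y = Y + Y**2)
(q(w(-1)) - 124)*y(p) = (6*(1 + 6) - 124)*(-2/(-10)) = (6*7 - 124)*(-2*(-1/10)) = (42 - 124)*(1/5) = -82*1/5 = -82/5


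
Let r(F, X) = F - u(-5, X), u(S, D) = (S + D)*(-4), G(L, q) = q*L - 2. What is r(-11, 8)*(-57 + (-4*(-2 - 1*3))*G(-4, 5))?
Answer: -497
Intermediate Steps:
G(L, q) = -2 + L*q (G(L, q) = L*q - 2 = -2 + L*q)
u(S, D) = -4*D - 4*S (u(S, D) = (D + S)*(-4) = -4*D - 4*S)
r(F, X) = -20 + F + 4*X (r(F, X) = F - (-4*X - 4*(-5)) = F - (-4*X + 20) = F - (20 - 4*X) = F + (-20 + 4*X) = -20 + F + 4*X)
r(-11, 8)*(-57 + (-4*(-2 - 1*3))*G(-4, 5)) = (-20 - 11 + 4*8)*(-57 + (-4*(-2 - 1*3))*(-2 - 4*5)) = (-20 - 11 + 32)*(-57 + (-4*(-2 - 3))*(-2 - 20)) = 1*(-57 - 4*(-5)*(-22)) = 1*(-57 + 20*(-22)) = 1*(-57 - 440) = 1*(-497) = -497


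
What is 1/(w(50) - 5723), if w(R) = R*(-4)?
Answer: -1/5923 ≈ -0.00016883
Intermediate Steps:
w(R) = -4*R
1/(w(50) - 5723) = 1/(-4*50 - 5723) = 1/(-200 - 5723) = 1/(-5923) = -1/5923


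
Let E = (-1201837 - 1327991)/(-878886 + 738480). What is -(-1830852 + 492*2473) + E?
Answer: 2053116882/3343 ≈ 6.1415e+5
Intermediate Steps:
E = 60234/3343 (E = -2529828/(-140406) = -2529828*(-1/140406) = 60234/3343 ≈ 18.018)
-(-1830852 + 492*2473) + E = -(-1830852 + 492*2473) + 60234/3343 = -(-1830852 + 1216716) + 60234/3343 = -1*(-614136) + 60234/3343 = 614136 + 60234/3343 = 2053116882/3343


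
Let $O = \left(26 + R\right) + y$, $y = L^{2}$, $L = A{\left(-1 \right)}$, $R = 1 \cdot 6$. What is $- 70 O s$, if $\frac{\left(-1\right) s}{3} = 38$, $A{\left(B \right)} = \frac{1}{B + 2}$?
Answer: $263340$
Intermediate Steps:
$R = 6$
$A{\left(B \right)} = \frac{1}{2 + B}$
$L = 1$ ($L = \frac{1}{2 - 1} = 1^{-1} = 1$)
$y = 1$ ($y = 1^{2} = 1$)
$s = -114$ ($s = \left(-3\right) 38 = -114$)
$O = 33$ ($O = \left(26 + 6\right) + 1 = 32 + 1 = 33$)
$- 70 O s = \left(-70\right) 33 \left(-114\right) = \left(-2310\right) \left(-114\right) = 263340$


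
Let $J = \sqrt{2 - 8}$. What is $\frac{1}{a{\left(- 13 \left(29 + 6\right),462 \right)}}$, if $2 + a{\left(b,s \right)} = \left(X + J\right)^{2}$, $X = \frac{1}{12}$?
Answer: $- \frac{144 i}{24 \sqrt{6} + 1151 i} \approx -0.12478 - 0.0063733 i$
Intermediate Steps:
$X = \frac{1}{12} \approx 0.083333$
$J = i \sqrt{6}$ ($J = \sqrt{-6} = i \sqrt{6} \approx 2.4495 i$)
$a{\left(b,s \right)} = -2 + \left(\frac{1}{12} + i \sqrt{6}\right)^{2}$
$\frac{1}{a{\left(- 13 \left(29 + 6\right),462 \right)}} = \frac{1}{- \frac{1151}{144} + \frac{i \sqrt{6}}{6}}$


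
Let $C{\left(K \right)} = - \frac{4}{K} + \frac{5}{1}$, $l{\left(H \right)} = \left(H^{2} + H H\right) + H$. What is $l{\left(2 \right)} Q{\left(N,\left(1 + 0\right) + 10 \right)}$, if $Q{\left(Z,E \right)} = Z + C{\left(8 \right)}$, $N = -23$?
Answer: $-185$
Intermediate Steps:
$l{\left(H \right)} = H + 2 H^{2}$ ($l{\left(H \right)} = \left(H^{2} + H^{2}\right) + H = 2 H^{2} + H = H + 2 H^{2}$)
$C{\left(K \right)} = 5 - \frac{4}{K}$ ($C{\left(K \right)} = - \frac{4}{K} + 5 \cdot 1 = - \frac{4}{K} + 5 = 5 - \frac{4}{K}$)
$Q{\left(Z,E \right)} = \frac{9}{2} + Z$ ($Q{\left(Z,E \right)} = Z + \left(5 - \frac{4}{8}\right) = Z + \left(5 - \frac{1}{2}\right) = Z + \frac{9}{2} = \frac{9}{2} + Z$)
$l{\left(2 \right)} Q{\left(N,\left(1 + 0\right) + 10 \right)} = 2 \left(1 + 2 \cdot 2\right) \left(\frac{9}{2} - 23\right) = 2 \left(1 + 4\right) \left(- \frac{37}{2}\right) = 2 \cdot 5 \left(- \frac{37}{2}\right) = 10 \left(- \frac{37}{2}\right) = -185$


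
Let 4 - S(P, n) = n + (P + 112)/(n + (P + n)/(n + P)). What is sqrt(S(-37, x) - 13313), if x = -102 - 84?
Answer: 4*I*sqrt(1122802)/37 ≈ 114.55*I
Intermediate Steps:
x = -186
S(P, n) = 4 - n - (112 + P)/(1 + n) (S(P, n) = 4 - (n + (P + 112)/(n + (P + n)/(n + P))) = 4 - (n + (112 + P)/(n + (P + n)/(P + n))) = 4 - (n + (112 + P)/(n + 1)) = 4 - (n + (112 + P)/(1 + n)) = 4 + (-n - (112 + P)/(1 + n)) = 4 - n - (112 + P)/(1 + n))
sqrt(S(-37, x) - 13313) = sqrt((-108 - 1*(-37) - 1*(-186)**2 + 3*(-186))/(1 - 186) - 13313) = sqrt((-108 + 37 - 1*34596 - 558)/(-185) - 13313) = sqrt(-(-108 + 37 - 34596 - 558)/185 - 13313) = sqrt(-1/185*(-35225) - 13313) = sqrt(7045/37 - 13313) = sqrt(-485536/37) = 4*I*sqrt(1122802)/37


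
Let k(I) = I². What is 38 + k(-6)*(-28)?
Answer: -970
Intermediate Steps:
38 + k(-6)*(-28) = 38 + (-6)²*(-28) = 38 + 36*(-28) = 38 - 1008 = -970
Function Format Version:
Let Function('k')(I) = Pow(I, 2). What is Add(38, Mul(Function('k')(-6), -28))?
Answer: -970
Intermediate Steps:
Add(38, Mul(Function('k')(-6), -28)) = Add(38, Mul(Pow(-6, 2), -28)) = Add(38, Mul(36, -28)) = Add(38, -1008) = -970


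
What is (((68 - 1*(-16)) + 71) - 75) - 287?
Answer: -207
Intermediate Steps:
(((68 - 1*(-16)) + 71) - 75) - 287 = (((68 + 16) + 71) - 75) - 287 = ((84 + 71) - 75) - 287 = (155 - 75) - 287 = 80 - 287 = -207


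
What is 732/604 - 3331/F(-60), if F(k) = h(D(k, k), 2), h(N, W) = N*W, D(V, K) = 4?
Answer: -501517/1208 ≈ -415.16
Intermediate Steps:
F(k) = 8 (F(k) = 4*2 = 8)
732/604 - 3331/F(-60) = 732/604 - 3331/8 = 732*(1/604) - 3331*1/8 = 183/151 - 3331/8 = -501517/1208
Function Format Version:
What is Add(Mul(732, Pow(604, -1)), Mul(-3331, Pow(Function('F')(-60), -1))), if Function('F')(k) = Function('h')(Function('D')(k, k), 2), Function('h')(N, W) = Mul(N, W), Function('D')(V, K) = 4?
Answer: Rational(-501517, 1208) ≈ -415.16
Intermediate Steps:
Function('F')(k) = 8 (Function('F')(k) = Mul(4, 2) = 8)
Add(Mul(732, Pow(604, -1)), Mul(-3331, Pow(Function('F')(-60), -1))) = Add(Mul(732, Pow(604, -1)), Mul(-3331, Pow(8, -1))) = Add(Mul(732, Rational(1, 604)), Mul(-3331, Rational(1, 8))) = Add(Rational(183, 151), Rational(-3331, 8)) = Rational(-501517, 1208)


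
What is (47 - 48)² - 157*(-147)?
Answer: 23080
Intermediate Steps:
(47 - 48)² - 157*(-147) = (-1)² - 1*(-23079) = 1 + 23079 = 23080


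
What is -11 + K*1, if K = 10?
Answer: -1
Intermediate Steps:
-11 + K*1 = -11 + 10*1 = -11 + 10 = -1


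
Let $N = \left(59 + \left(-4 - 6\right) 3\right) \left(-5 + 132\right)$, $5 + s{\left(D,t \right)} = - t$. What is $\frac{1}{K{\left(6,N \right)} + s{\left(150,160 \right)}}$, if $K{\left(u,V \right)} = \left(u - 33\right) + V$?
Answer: $\frac{1}{3491} \approx 0.00028645$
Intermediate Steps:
$s{\left(D,t \right)} = -5 - t$
$N = 3683$ ($N = \left(59 - 30\right) 127 = 29 \cdot 127 = 3683$)
$K{\left(u,V \right)} = -33 + V + u$ ($K{\left(u,V \right)} = \left(-33 + u\right) + V = -33 + V + u$)
$\frac{1}{K{\left(6,N \right)} + s{\left(150,160 \right)}} = \frac{1}{\left(-33 + 3683 + 6\right) - 165} = \frac{1}{3656 - 165} = \frac{1}{3491}$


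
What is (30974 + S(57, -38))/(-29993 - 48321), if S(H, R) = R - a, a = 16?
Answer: -15460/39157 ≈ -0.39482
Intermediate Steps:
S(H, R) = -16 + R (S(H, R) = R - 1*16 = R - 16 = -16 + R)
(30974 + S(57, -38))/(-29993 - 48321) = (30974 + (-16 - 38))/(-29993 - 48321) = (30974 - 54)/(-78314) = 30920*(-1/78314) = -15460/39157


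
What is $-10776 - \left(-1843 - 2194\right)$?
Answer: $-6739$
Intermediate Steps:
$-10776 - \left(-1843 - 2194\right) = -10776 - -4037 = -10776 + 4037 = -6739$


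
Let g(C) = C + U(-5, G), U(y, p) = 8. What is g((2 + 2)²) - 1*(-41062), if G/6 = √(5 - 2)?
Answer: 41086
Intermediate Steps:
G = 6*√3 (G = 6*√(5 - 2) = 6*√3 ≈ 10.392)
g(C) = 8 + C (g(C) = C + 8 = 8 + C)
g((2 + 2)²) - 1*(-41062) = (8 + (2 + 2)²) - 1*(-41062) = (8 + 4²) + 41062 = (8 + 16) + 41062 = 24 + 41062 = 41086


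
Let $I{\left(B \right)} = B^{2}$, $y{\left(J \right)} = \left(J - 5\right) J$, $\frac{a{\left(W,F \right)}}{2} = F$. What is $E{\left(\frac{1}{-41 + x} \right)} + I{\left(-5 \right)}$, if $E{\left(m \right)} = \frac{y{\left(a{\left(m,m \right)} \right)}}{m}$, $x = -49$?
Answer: $\frac{673}{45} \approx 14.956$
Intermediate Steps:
$a{\left(W,F \right)} = 2 F$
$y{\left(J \right)} = J \left(-5 + J\right)$ ($y{\left(J \right)} = \left(-5 + J\right) J = J \left(-5 + J\right)$)
$E{\left(m \right)} = -10 + 4 m$ ($E{\left(m \right)} = \frac{2 m \left(-5 + 2 m\right)}{m} = -10 + 4 m$)
$E{\left(\frac{1}{-41 + x} \right)} + I{\left(-5 \right)} = \left(-10 + \frac{4}{-41 - 49}\right) + \left(-5\right)^{2} = \left(-10 + \frac{4}{-90}\right) + 25 = \left(-10 + 4 \left(- \frac{1}{90}\right)\right) + 25 = \left(-10 - \frac{2}{45}\right) + 25 = - \frac{452}{45} + 25 = \frac{673}{45}$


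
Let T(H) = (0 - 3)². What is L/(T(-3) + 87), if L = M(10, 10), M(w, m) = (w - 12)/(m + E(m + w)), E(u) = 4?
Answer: -1/672 ≈ -0.0014881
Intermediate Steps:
T(H) = 9 (T(H) = (-3)² = 9)
M(w, m) = (-12 + w)/(4 + m) (M(w, m) = (w - 12)/(m + 4) = (-12 + w)/(4 + m))
L = -⅐ (L = (-12 + 10)/(4 + 10) = -2/14 = (1/14)*(-2) = -⅐ ≈ -0.14286)
L/(T(-3) + 87) = -1/(7*(9 + 87)) = -⅐/96 = -⅐*1/96 = -1/672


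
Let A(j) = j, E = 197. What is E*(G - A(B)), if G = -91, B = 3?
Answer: -18518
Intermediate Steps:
E*(G - A(B)) = 197*(-91 - 1*3) = 197*(-91 - 3) = 197*(-94) = -18518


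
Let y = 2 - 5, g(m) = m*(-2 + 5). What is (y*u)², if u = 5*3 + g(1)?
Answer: 2916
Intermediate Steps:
g(m) = 3*m (g(m) = m*3 = 3*m)
y = -3
u = 18 (u = 5*3 + 3*1 = 15 + 3 = 18)
(y*u)² = (-3*18)² = (-54)² = 2916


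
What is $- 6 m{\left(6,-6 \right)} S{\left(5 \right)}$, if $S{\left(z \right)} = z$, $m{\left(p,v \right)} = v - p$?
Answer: $360$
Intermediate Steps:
$- 6 m{\left(6,-6 \right)} S{\left(5 \right)} = - 6 \left(-6 - 6\right) 5 = \left(-6\right) \left(-12\right) 5 = 72 \cdot 5 = 360$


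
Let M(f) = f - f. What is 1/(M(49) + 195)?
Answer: 1/195 ≈ 0.0051282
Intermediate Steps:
M(f) = 0
1/(M(49) + 195) = 1/(0 + 195) = 1/195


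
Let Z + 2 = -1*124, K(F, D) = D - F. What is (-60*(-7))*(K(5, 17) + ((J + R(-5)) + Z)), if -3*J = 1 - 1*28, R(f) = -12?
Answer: -49140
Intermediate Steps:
J = 9 (J = -(1 - 1*28)/3 = -(1 - 28)/3 = -⅓*(-27) = 9)
Z = -126 (Z = -2 - 1*124 = -2 - 124 = -126)
(-60*(-7))*(K(5, 17) + ((J + R(-5)) + Z)) = (-60*(-7))*((17 - 1*5) + ((9 - 12) - 126)) = 420*((17 - 5) + (-3 - 126)) = 420*(12 - 129) = 420*(-117) = -49140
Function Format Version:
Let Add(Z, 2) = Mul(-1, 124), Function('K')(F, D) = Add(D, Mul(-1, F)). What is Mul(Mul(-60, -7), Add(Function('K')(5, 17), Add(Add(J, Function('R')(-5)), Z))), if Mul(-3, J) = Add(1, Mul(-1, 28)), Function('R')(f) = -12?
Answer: -49140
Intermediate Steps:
J = 9 (J = Mul(Rational(-1, 3), Add(1, Mul(-1, 28))) = Mul(Rational(-1, 3), Add(1, -28)) = Mul(Rational(-1, 3), -27) = 9)
Z = -126 (Z = Add(-2, Mul(-1, 124)) = Add(-2, -124) = -126)
Mul(Mul(-60, -7), Add(Function('K')(5, 17), Add(Add(J, Function('R')(-5)), Z))) = Mul(Mul(-60, -7), Add(Add(17, Mul(-1, 5)), Add(Add(9, -12), -126))) = Mul(420, Add(Add(17, -5), Add(-3, -126))) = Mul(420, Add(12, -129)) = Mul(420, -117) = -49140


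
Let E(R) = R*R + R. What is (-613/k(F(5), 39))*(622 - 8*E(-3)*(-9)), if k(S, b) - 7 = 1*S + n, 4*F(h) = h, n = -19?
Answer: 2584408/43 ≈ 60103.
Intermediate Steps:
F(h) = h/4
E(R) = R + R² (E(R) = R² + R = R + R²)
k(S, b) = -12 + S (k(S, b) = 7 + (1*S - 19) = 7 + (S - 19) = 7 + (-19 + S) = -12 + S)
(-613/k(F(5), 39))*(622 - 8*E(-3)*(-9)) = (-613/(-12 + (¼)*5))*(622 - (-24)*(1 - 3)*(-9)) = (-613/(-12 + 5/4))*(622 - (-24)*(-2)*(-9)) = (-613/(-43/4))*(622 - 8*6*(-9)) = (-613*(-4/43))*(622 - 48*(-9)) = 2452*(622 + 432)/43 = (2452/43)*1054 = 2584408/43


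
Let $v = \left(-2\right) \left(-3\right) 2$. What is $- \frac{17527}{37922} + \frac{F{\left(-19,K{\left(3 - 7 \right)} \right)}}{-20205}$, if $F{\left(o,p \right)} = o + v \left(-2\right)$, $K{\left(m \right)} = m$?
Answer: $- \frac{352502389}{766214010} \approx -0.46006$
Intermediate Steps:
$v = 12$ ($v = 6 \cdot 2 = 12$)
$F{\left(o,p \right)} = -24 + o$ ($F{\left(o,p \right)} = o + 12 \left(-2\right) = o - 24 = -24 + o$)
$- \frac{17527}{37922} + \frac{F{\left(-19,K{\left(3 - 7 \right)} \right)}}{-20205} = - \frac{17527}{37922} + \frac{-24 - 19}{-20205} = \left(-17527\right) \frac{1}{37922} - - \frac{43}{20205} = - \frac{17527}{37922} + \frac{43}{20205} = - \frac{352502389}{766214010}$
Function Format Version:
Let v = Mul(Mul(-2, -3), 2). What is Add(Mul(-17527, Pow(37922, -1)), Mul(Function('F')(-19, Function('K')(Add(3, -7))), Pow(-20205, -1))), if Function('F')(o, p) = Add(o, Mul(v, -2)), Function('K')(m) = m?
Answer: Rational(-352502389, 766214010) ≈ -0.46006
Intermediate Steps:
v = 12 (v = Mul(6, 2) = 12)
Function('F')(o, p) = Add(-24, o) (Function('F')(o, p) = Add(o, Mul(12, -2)) = Add(o, -24) = Add(-24, o))
Add(Mul(-17527, Pow(37922, -1)), Mul(Function('F')(-19, Function('K')(Add(3, -7))), Pow(-20205, -1))) = Add(Mul(-17527, Pow(37922, -1)), Mul(Add(-24, -19), Pow(-20205, -1))) = Add(Mul(-17527, Rational(1, 37922)), Mul(-43, Rational(-1, 20205))) = Add(Rational(-17527, 37922), Rational(43, 20205)) = Rational(-352502389, 766214010)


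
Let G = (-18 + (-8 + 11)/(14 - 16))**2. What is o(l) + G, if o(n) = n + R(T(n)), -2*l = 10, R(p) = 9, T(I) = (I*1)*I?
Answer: 1537/4 ≈ 384.25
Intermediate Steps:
T(I) = I**2 (T(I) = I*I = I**2)
l = -5 (l = -1/2*10 = -5)
o(n) = 9 + n (o(n) = n + 9 = 9 + n)
G = 1521/4 (G = (-18 + 3/(-2))**2 = (-18 + 3*(-1/2))**2 = (-18 - 3/2)**2 = (-39/2)**2 = 1521/4 ≈ 380.25)
o(l) + G = (9 - 5) + 1521/4 = 4 + 1521/4 = 1537/4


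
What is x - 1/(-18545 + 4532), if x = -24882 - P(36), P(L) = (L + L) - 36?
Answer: -349175933/14013 ≈ -24918.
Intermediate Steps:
P(L) = -36 + 2*L (P(L) = 2*L - 36 = -36 + 2*L)
x = -24918 (x = -24882 - (-36 + 2*36) = -24882 - (-36 + 72) = -24882 - 1*36 = -24882 - 36 = -24918)
x - 1/(-18545 + 4532) = -24918 - 1/(-18545 + 4532) = -24918 - 1/(-14013) = -24918 - 1*(-1/14013) = -24918 + 1/14013 = -349175933/14013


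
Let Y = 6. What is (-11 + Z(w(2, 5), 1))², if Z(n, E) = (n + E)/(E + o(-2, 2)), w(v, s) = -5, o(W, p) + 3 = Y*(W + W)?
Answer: 19881/169 ≈ 117.64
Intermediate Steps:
o(W, p) = -3 + 12*W (o(W, p) = -3 + 6*(W + W) = -3 + 6*(2*W) = -3 + 12*W)
Z(n, E) = (E + n)/(-27 + E) (Z(n, E) = (n + E)/(E + (-3 + 12*(-2))) = (E + n)/(E + (-3 - 24)) = (E + n)/(E - 27) = (E + n)/(-27 + E))
(-11 + Z(w(2, 5), 1))² = (-11 + (1 - 5)/(-27 + 1))² = (-11 - 4/(-26))² = (-11 - 1/26*(-4))² = (-11 + 2/13)² = (-141/13)² = 19881/169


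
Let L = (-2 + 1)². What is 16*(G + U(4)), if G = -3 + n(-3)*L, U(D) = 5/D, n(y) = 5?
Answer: 52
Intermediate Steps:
L = 1 (L = (-1)² = 1)
G = 2 (G = -3 + 5*1 = -3 + 5 = 2)
16*(G + U(4)) = 16*(2 + 5/4) = 16*(13/4) = 52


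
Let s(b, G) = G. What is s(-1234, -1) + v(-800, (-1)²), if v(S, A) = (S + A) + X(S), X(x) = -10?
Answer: -810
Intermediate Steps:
v(S, A) = -10 + A + S (v(S, A) = (S + A) - 10 = (A + S) - 10 = -10 + A + S)
s(-1234, -1) + v(-800, (-1)²) = -1 + (-10 + (-1)² - 800) = -1 + (-10 + 1 - 800) = -1 - 809 = -810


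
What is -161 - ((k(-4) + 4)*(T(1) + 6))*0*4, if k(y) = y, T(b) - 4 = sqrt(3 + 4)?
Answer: -161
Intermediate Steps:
T(b) = 4 + sqrt(7) (T(b) = 4 + sqrt(3 + 4) = 4 + sqrt(7))
-161 - ((k(-4) + 4)*(T(1) + 6))*0*4 = -161 - ((-4 + 4)*((4 + sqrt(7)) + 6))*0*4 = -161 - (0*(10 + sqrt(7)))*0*4 = -161 - 0*0*4 = -161 - 0*4 = -161 - 1*0 = -161 + 0 = -161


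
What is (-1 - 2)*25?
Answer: -75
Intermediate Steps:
(-1 - 2)*25 = -3*25 = -75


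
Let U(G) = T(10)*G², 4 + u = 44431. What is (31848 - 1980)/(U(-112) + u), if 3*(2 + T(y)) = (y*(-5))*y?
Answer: -89604/6213983 ≈ -0.014420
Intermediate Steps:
u = 44427 (u = -4 + 44431 = 44427)
T(y) = -2 - 5*y²/3 (T(y) = -2 + ((y*(-5))*y)/3 = -2 + ((-5*y)*y)/3 = -2 + (-5*y²)/3 = -2 - 5*y²/3)
U(G) = -506*G²/3 (U(G) = (-2 - 5/3*10²)*G² = (-2 - 5/3*100)*G² = (-2 - 500/3)*G² = -506*G²/3)
(31848 - 1980)/(U(-112) + u) = (31848 - 1980)/(-506/3*(-112)² + 44427) = 29868/(-506/3*12544 + 44427) = 29868/(-6347264/3 + 44427) = 29868/(-6213983/3) = 29868*(-3/6213983) = -89604/6213983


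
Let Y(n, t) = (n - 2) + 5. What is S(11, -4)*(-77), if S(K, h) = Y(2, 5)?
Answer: -385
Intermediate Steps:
Y(n, t) = 3 + n (Y(n, t) = (-2 + n) + 5 = 3 + n)
S(K, h) = 5 (S(K, h) = 3 + 2 = 5)
S(11, -4)*(-77) = 5*(-77) = -385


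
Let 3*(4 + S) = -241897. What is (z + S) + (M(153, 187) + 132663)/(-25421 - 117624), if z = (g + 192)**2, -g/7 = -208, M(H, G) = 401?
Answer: 1130885190943/429135 ≈ 2.6353e+6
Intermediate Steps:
S = -241909/3 (S = -4 + (1/3)*(-241897) = -4 - 241897/3 = -241909/3 ≈ -80636.)
g = 1456 (g = -7*(-208) = 1456)
z = 2715904 (z = (1456 + 192)**2 = 1648**2 = 2715904)
(z + S) + (M(153, 187) + 132663)/(-25421 - 117624) = (2715904 - 241909/3) + (401 + 132663)/(-25421 - 117624) = 7905803/3 + 133064/(-143045) = 7905803/3 + 133064*(-1/143045) = 7905803/3 - 133064/143045 = 1130885190943/429135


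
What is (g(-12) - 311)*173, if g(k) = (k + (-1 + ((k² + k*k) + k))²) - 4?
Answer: 13026554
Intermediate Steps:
g(k) = -4 + k + (-1 + k + 2*k²)² (g(k) = (k + (-1 + ((k² + k²) + k))²) - 4 = (k + (-1 + (2*k² + k))²) - 4 = (k + (-1 + (k + 2*k²))²) - 4 = (k + (-1 + k + 2*k²)²) - 4 = -4 + k + (-1 + k + 2*k²)²)
(g(-12) - 311)*173 = ((-4 - 12 + (-1 - 12 + 2*(-12)²)²) - 311)*173 = ((-4 - 12 + (-1 - 12 + 2*144)²) - 311)*173 = ((-4 - 12 + (-1 - 12 + 288)²) - 311)*173 = ((-4 - 12 + 275²) - 311)*173 = ((-4 - 12 + 75625) - 311)*173 = (75609 - 311)*173 = 75298*173 = 13026554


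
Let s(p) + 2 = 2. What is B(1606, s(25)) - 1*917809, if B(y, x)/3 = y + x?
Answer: -912991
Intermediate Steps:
s(p) = 0 (s(p) = -2 + 2 = 0)
B(y, x) = 3*x + 3*y (B(y, x) = 3*(y + x) = 3*(x + y) = 3*x + 3*y)
B(1606, s(25)) - 1*917809 = (3*0 + 3*1606) - 1*917809 = (0 + 4818) - 917809 = 4818 - 917809 = -912991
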